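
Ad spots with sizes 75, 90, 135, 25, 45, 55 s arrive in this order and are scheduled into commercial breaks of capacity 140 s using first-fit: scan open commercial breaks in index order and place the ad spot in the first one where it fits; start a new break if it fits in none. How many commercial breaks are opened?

4

  75 → break 1 (new)  [load 75/140]
  90 → break 2 (new)  [load 90/140]
  135 → break 3 (new)  [load 135/140]
  25 → break 1  [load 100/140]
  45 → break 2  [load 135/140]
  55 → break 4 (new)  [load 55/140]
4 commercial breaks opened.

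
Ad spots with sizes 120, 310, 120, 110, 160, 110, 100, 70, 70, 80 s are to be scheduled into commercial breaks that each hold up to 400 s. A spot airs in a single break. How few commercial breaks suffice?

4

Total = 310 + 160 + 120 + 120 + 110 + 110 + 100 + 80 + 70 + 70 = 1250 s.
Lower bound: ⌈1250/400⌉ = 4 commercial breaks.
A packing using 4 commercial breaks:
  break 1: 310 + 80 = 390
  break 2: 160 + 120 + 120 = 400
  break 3: 110 + 110 + 100 + 70 = 390
  break 4: 70 = 70
This matches the lower bound, so 4 is optimal.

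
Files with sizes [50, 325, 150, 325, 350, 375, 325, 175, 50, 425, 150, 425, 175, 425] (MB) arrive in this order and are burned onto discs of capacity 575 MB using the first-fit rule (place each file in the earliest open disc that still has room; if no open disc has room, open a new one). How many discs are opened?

  50 → disc 1 (new)  [load 50/575]
  325 → disc 1  [load 375/575]
  150 → disc 1  [load 525/575]
  325 → disc 2 (new)  [load 325/575]
  350 → disc 3 (new)  [load 350/575]
  375 → disc 4 (new)  [load 375/575]
  325 → disc 5 (new)  [load 325/575]
  175 → disc 2  [load 500/575]
  50 → disc 1  [load 575/575]
  425 → disc 6 (new)  [load 425/575]
  150 → disc 3  [load 500/575]
  425 → disc 7 (new)  [load 425/575]
  175 → disc 4  [load 550/575]
  425 → disc 8 (new)  [load 425/575]
8 discs opened.

8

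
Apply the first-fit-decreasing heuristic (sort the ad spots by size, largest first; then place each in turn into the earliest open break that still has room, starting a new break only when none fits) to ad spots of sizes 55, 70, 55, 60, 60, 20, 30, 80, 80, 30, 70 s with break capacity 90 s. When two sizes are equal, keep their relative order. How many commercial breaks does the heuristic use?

8

Sorted descending: 80, 80, 70, 70, 60, 60, 55, 55, 30, 30, 20.
  80 → break 1 (new)  [load 80/90]
  80 → break 2 (new)  [load 80/90]
  70 → break 3 (new)  [load 70/90]
  70 → break 4 (new)  [load 70/90]
  60 → break 5 (new)  [load 60/90]
  60 → break 6 (new)  [load 60/90]
  55 → break 7 (new)  [load 55/90]
  55 → break 8 (new)  [load 55/90]
  30 → break 5  [load 90/90]
  30 → break 6  [load 90/90]
  20 → break 3  [load 90/90]
8 commercial breaks opened.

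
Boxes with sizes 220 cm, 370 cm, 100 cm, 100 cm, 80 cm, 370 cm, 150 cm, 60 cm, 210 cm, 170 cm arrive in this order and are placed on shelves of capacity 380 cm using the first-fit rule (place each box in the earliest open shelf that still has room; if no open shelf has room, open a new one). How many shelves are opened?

5

  220 → shelf 1 (new)  [load 220/380]
  370 → shelf 2 (new)  [load 370/380]
  100 → shelf 1  [load 320/380]
  100 → shelf 3 (new)  [load 100/380]
  80 → shelf 3  [load 180/380]
  370 → shelf 4 (new)  [load 370/380]
  150 → shelf 3  [load 330/380]
  60 → shelf 1  [load 380/380]
  210 → shelf 5 (new)  [load 210/380]
  170 → shelf 5  [load 380/380]
5 shelves opened.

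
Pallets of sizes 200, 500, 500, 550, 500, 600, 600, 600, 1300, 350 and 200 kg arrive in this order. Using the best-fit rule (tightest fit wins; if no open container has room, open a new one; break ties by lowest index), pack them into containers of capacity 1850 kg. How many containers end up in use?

4

  200 → container 1 (new)  [load 200/1850]
  500 → container 1  [load 700/1850]
  500 → container 1  [load 1200/1850]
  550 → container 1  [load 1750/1850]
  500 → container 2 (new)  [load 500/1850]
  600 → container 2  [load 1100/1850]
  600 → container 2  [load 1700/1850]
  600 → container 3 (new)  [load 600/1850]
  1300 → container 4 (new)  [load 1300/1850]
  350 → container 4  [load 1650/1850]
  200 → container 4  [load 1850/1850]
4 containers opened.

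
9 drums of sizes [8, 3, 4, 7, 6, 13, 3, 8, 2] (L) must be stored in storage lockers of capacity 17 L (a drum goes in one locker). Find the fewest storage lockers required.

4

Total = 13 + 8 + 8 + 7 + 6 + 4 + 3 + 3 + 2 = 54 L.
Lower bound: ⌈54/17⌉ = 4 storage lockers.
A packing using 4 storage lockers:
  locker 1: 13 + 4 = 17
  locker 2: 8 + 8 = 16
  locker 3: 7 + 6 + 3 = 16
  locker 4: 3 + 2 = 5
This matches the lower bound, so 4 is optimal.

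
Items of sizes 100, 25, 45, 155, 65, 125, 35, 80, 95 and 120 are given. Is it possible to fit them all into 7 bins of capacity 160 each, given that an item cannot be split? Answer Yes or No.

A valid assignment using 6 bins:
  bin 1: 155 = 155
  bin 2: 125 + 35 = 160
  bin 3: 120 + 25 = 145
  bin 4: 100 + 45 = 145
  bin 5: 95 + 65 = 160
  bin 6: 80 = 80
That uses only 6 ≤ 7, so 7 bins are enough.

Yes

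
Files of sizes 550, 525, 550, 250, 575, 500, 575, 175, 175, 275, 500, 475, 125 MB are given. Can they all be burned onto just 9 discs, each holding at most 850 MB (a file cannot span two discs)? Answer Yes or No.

Yes

A valid assignment using 8 discs:
  disc 1: 575 + 275 = 850
  disc 2: 575 + 250 = 825
  disc 3: 550 + 175 + 125 = 850
  disc 4: 550 + 175 = 725
  disc 5: 525 = 525
  disc 6: 500 = 500
  disc 7: 500 = 500
  disc 8: 475 = 475
That uses only 8 ≤ 9, so 9 discs are enough.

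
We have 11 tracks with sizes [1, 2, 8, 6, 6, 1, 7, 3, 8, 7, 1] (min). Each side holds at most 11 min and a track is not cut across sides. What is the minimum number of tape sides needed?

Total = 8 + 8 + 7 + 7 + 6 + 6 + 3 + 2 + 1 + 1 + 1 = 50 min.
Lower bound: ⌈50/11⌉ = 5 tape sides.
Also, 6 tracks each exceed 11/2 min, and no two of those can share a side, so at least 6 tape sides are needed.
A packing using 6 tape sides:
  side 1: 8 + 3 = 11
  side 2: 8 + 2 + 1 = 11
  side 3: 7 + 1 + 1 = 9
  side 4: 7 = 7
  side 5: 6 = 6
  side 6: 6 = 6
This matches the lower bound, so 6 is optimal.

6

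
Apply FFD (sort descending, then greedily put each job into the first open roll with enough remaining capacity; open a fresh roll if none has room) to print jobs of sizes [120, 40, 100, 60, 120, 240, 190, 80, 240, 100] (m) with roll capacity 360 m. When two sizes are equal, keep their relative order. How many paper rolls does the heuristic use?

4

Sorted descending: 240, 240, 190, 120, 120, 100, 100, 80, 60, 40.
  240 → roll 1 (new)  [load 240/360]
  240 → roll 2 (new)  [load 240/360]
  190 → roll 3 (new)  [load 190/360]
  120 → roll 1  [load 360/360]
  120 → roll 2  [load 360/360]
  100 → roll 3  [load 290/360]
  100 → roll 4 (new)  [load 100/360]
  80 → roll 4  [load 180/360]
  60 → roll 3  [load 350/360]
  40 → roll 4  [load 220/360]
4 paper rolls opened.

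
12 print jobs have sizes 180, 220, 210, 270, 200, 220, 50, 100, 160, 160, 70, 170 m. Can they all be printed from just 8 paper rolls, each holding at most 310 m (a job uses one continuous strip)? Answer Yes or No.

No

Total = 2010 m; ⌈2010/310⌉ = 7.
9 print jobs each exceed half the capacity and cannot share a roll, forcing at least 9 paper rolls.
At least 9 paper rolls are required, but only 8 are allowed.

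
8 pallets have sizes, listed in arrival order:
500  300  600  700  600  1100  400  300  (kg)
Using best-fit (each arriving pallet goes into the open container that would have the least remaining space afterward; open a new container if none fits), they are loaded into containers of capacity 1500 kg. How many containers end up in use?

  500 → container 1 (new)  [load 500/1500]
  300 → container 1  [load 800/1500]
  600 → container 1  [load 1400/1500]
  700 → container 2 (new)  [load 700/1500]
  600 → container 2  [load 1300/1500]
  1100 → container 3 (new)  [load 1100/1500]
  400 → container 3  [load 1500/1500]
  300 → container 4 (new)  [load 300/1500]
4 containers opened.

4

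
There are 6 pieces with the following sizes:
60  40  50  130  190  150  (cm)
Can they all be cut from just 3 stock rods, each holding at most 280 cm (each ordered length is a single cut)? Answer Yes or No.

Yes

A valid assignment using 3 stock rods:
  stock rod 1: 190 + 60 = 250
  stock rod 2: 150 + 130 = 280
  stock rod 3: 50 + 40 = 90
Every load is within 280 cm, so 3 stock rods suffice.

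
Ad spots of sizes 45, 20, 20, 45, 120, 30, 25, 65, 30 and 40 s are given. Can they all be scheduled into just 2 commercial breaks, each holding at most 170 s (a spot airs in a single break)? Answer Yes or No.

No

Total = 440 s; ⌈440/170⌉ = 3.
At least 3 commercial breaks are required, but only 2 are allowed.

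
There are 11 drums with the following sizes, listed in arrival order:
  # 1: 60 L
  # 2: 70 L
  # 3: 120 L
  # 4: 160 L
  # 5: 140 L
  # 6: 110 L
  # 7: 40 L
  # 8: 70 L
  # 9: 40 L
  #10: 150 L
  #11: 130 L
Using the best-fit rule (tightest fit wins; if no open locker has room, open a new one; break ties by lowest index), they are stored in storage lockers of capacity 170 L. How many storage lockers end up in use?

8

  60 → locker 1 (new)  [load 60/170]
  70 → locker 1  [load 130/170]
  120 → locker 2 (new)  [load 120/170]
  160 → locker 3 (new)  [load 160/170]
  140 → locker 4 (new)  [load 140/170]
  110 → locker 5 (new)  [load 110/170]
  40 → locker 1  [load 170/170]
  70 → locker 6 (new)  [load 70/170]
  40 → locker 2  [load 160/170]
  150 → locker 7 (new)  [load 150/170]
  130 → locker 8 (new)  [load 130/170]
8 storage lockers opened.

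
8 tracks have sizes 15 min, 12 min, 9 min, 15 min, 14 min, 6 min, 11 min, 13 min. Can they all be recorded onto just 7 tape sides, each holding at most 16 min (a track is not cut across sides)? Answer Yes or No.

A valid assignment using 7 tape sides:
  side 1: 15 = 15
  side 2: 15 = 15
  side 3: 14 = 14
  side 4: 13 = 13
  side 5: 12 = 12
  side 6: 11 = 11
  side 7: 9 + 6 = 15
Every load is within 16 min, so 7 tape sides suffice.

Yes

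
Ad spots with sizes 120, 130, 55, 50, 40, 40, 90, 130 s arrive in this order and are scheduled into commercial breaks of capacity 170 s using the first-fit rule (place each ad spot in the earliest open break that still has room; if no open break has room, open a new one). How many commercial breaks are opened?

  120 → break 1 (new)  [load 120/170]
  130 → break 2 (new)  [load 130/170]
  55 → break 3 (new)  [load 55/170]
  50 → break 1  [load 170/170]
  40 → break 2  [load 170/170]
  40 → break 3  [load 95/170]
  90 → break 4 (new)  [load 90/170]
  130 → break 5 (new)  [load 130/170]
5 commercial breaks opened.

5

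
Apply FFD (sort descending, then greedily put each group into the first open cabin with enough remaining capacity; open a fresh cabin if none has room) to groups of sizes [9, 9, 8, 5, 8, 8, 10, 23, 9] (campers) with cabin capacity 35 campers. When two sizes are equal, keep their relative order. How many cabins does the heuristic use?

Sorted descending: 23, 10, 9, 9, 9, 8, 8, 8, 5.
  23 → cabin 1 (new)  [load 23/35]
  10 → cabin 1  [load 33/35]
  9 → cabin 2 (new)  [load 9/35]
  9 → cabin 2  [load 18/35]
  9 → cabin 2  [load 27/35]
  8 → cabin 2  [load 35/35]
  8 → cabin 3 (new)  [load 8/35]
  8 → cabin 3  [load 16/35]
  5 → cabin 3  [load 21/35]
3 cabins opened.

3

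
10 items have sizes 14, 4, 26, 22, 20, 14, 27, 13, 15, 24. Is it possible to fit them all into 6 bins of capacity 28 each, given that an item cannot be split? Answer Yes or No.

Total = 179; ⌈179/28⌉ = 7.
At least 7 bins are required, but only 6 are allowed.

No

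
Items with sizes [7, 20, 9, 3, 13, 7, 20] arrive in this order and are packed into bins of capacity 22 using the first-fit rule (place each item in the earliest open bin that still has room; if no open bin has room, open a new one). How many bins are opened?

  7 → bin 1 (new)  [load 7/22]
  20 → bin 2 (new)  [load 20/22]
  9 → bin 1  [load 16/22]
  3 → bin 1  [load 19/22]
  13 → bin 3 (new)  [load 13/22]
  7 → bin 3  [load 20/22]
  20 → bin 4 (new)  [load 20/22]
4 bins opened.

4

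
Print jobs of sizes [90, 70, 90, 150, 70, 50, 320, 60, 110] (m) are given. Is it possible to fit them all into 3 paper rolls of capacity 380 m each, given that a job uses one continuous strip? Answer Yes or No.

Yes

A valid assignment using 3 paper rolls:
  roll 1: 320 + 60 = 380
  roll 2: 150 + 110 + 90 = 350
  roll 3: 90 + 70 + 70 + 50 = 280
Every load is within 380 m, so 3 paper rolls suffice.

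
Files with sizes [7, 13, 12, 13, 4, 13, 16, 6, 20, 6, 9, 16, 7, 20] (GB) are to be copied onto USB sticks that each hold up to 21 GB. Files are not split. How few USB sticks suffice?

Total = 20 + 20 + 16 + 16 + 13 + 13 + 13 + 12 + 9 + 7 + 7 + 6 + 6 + 4 = 162 GB.
Lower bound: ⌈162/21⌉ = 8 USB sticks.
A packing using 9 USB sticks:
  USB stick 1: 20 = 20
  USB stick 2: 20 = 20
  USB stick 3: 16 + 4 = 20
  USB stick 4: 16 = 16
  USB stick 5: 13 + 7 = 20
  USB stick 6: 13 + 7 = 20
  USB stick 7: 13 + 6 = 19
  USB stick 8: 12 + 9 = 21
  USB stick 9: 6 = 6
No arrangement into 8 USB sticks stays within capacity, so 9 is optimal.

9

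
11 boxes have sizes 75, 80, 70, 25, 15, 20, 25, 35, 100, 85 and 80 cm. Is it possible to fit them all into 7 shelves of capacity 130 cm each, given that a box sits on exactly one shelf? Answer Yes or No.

Yes

A valid assignment using 6 shelves:
  shelf 1: 100 + 25 = 125
  shelf 2: 85 + 35 = 120
  shelf 3: 80 + 25 + 20 = 125
  shelf 4: 80 + 15 = 95
  shelf 5: 75 = 75
  shelf 6: 70 = 70
That uses only 6 ≤ 7, so 7 shelves are enough.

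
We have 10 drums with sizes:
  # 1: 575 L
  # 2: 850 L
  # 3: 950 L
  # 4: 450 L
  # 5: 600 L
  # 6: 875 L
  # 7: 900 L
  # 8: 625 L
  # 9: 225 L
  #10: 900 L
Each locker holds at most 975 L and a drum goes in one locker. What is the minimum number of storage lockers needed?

9

Total = 950 + 900 + 900 + 875 + 850 + 625 + 600 + 575 + 450 + 225 = 6950 L.
Lower bound: ⌈6950/975⌉ = 8 storage lockers.
A packing using 9 storage lockers:
  locker 1: 950 = 950
  locker 2: 900 = 900
  locker 3: 900 = 900
  locker 4: 875 = 875
  locker 5: 850 = 850
  locker 6: 625 + 225 = 850
  locker 7: 600 = 600
  locker 8: 575 = 575
  locker 9: 450 = 450
No arrangement into 8 storage lockers stays within capacity, so 9 is optimal.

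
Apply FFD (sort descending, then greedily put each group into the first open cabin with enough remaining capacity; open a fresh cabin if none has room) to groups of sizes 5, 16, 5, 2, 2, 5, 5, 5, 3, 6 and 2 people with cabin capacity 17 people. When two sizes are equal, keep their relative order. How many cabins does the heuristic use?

Sorted descending: 16, 6, 5, 5, 5, 5, 5, 3, 2, 2, 2.
  16 → cabin 1 (new)  [load 16/17]
  6 → cabin 2 (new)  [load 6/17]
  5 → cabin 2  [load 11/17]
  5 → cabin 2  [load 16/17]
  5 → cabin 3 (new)  [load 5/17]
  5 → cabin 3  [load 10/17]
  5 → cabin 3  [load 15/17]
  3 → cabin 4 (new)  [load 3/17]
  2 → cabin 3  [load 17/17]
  2 → cabin 4  [load 5/17]
  2 → cabin 4  [load 7/17]
4 cabins opened.

4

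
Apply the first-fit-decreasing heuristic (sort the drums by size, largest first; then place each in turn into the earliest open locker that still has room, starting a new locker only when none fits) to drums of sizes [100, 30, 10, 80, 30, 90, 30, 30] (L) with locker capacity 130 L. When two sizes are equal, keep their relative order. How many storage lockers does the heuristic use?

4

Sorted descending: 100, 90, 80, 30, 30, 30, 30, 10.
  100 → locker 1 (new)  [load 100/130]
  90 → locker 2 (new)  [load 90/130]
  80 → locker 3 (new)  [load 80/130]
  30 → locker 1  [load 130/130]
  30 → locker 2  [load 120/130]
  30 → locker 3  [load 110/130]
  30 → locker 4 (new)  [load 30/130]
  10 → locker 2  [load 130/130]
4 storage lockers opened.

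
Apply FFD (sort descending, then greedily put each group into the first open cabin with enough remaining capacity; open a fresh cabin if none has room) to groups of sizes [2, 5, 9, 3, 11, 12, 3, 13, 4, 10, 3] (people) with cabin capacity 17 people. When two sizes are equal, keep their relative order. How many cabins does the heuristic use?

5

Sorted descending: 13, 12, 11, 10, 9, 5, 4, 3, 3, 3, 2.
  13 → cabin 1 (new)  [load 13/17]
  12 → cabin 2 (new)  [load 12/17]
  11 → cabin 3 (new)  [load 11/17]
  10 → cabin 4 (new)  [load 10/17]
  9 → cabin 5 (new)  [load 9/17]
  5 → cabin 2  [load 17/17]
  4 → cabin 1  [load 17/17]
  3 → cabin 3  [load 14/17]
  3 → cabin 3  [load 17/17]
  3 → cabin 4  [load 13/17]
  2 → cabin 4  [load 15/17]
5 cabins opened.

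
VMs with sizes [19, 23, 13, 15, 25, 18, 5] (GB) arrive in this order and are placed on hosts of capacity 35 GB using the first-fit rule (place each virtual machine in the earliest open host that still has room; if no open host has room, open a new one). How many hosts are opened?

  19 → host 1 (new)  [load 19/35]
  23 → host 2 (new)  [load 23/35]
  13 → host 1  [load 32/35]
  15 → host 3 (new)  [load 15/35]
  25 → host 4 (new)  [load 25/35]
  18 → host 3  [load 33/35]
  5 → host 2  [load 28/35]
4 hosts opened.

4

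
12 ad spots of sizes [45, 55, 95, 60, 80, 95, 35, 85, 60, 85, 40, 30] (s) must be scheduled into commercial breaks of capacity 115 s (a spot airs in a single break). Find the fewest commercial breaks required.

8

Total = 95 + 95 + 85 + 85 + 80 + 60 + 60 + 55 + 45 + 40 + 35 + 30 = 765 s.
Lower bound: ⌈765/115⌉ = 7 commercial breaks.
A packing using 8 commercial breaks:
  break 1: 95 = 95
  break 2: 95 = 95
  break 3: 85 + 30 = 115
  break 4: 85 = 85
  break 5: 80 + 35 = 115
  break 6: 60 + 55 = 115
  break 7: 60 + 45 = 105
  break 8: 40 = 40
No arrangement into 7 commercial breaks stays within capacity, so 8 is optimal.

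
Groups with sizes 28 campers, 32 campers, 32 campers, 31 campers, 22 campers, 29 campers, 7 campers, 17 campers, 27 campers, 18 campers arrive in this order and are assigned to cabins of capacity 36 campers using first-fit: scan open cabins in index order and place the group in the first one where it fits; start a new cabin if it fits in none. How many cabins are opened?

8

  28 → cabin 1 (new)  [load 28/36]
  32 → cabin 2 (new)  [load 32/36]
  32 → cabin 3 (new)  [load 32/36]
  31 → cabin 4 (new)  [load 31/36]
  22 → cabin 5 (new)  [load 22/36]
  29 → cabin 6 (new)  [load 29/36]
  7 → cabin 1  [load 35/36]
  17 → cabin 7 (new)  [load 17/36]
  27 → cabin 8 (new)  [load 27/36]
  18 → cabin 7  [load 35/36]
8 cabins opened.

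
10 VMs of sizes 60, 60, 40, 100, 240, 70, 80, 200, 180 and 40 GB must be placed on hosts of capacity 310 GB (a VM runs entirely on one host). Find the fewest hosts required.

Total = 240 + 200 + 180 + 100 + 80 + 70 + 60 + 60 + 40 + 40 = 1070 GB.
Lower bound: ⌈1070/310⌉ = 4 hosts.
A packing using 4 hosts:
  host 1: 240 + 70 = 310
  host 2: 200 + 100 = 300
  host 3: 180 + 80 + 40 = 300
  host 4: 60 + 60 + 40 = 160
This matches the lower bound, so 4 is optimal.

4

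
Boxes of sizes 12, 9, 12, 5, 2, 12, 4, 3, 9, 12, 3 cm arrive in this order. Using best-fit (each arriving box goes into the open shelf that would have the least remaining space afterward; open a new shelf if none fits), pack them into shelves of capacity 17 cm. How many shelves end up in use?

  12 → shelf 1 (new)  [load 12/17]
  9 → shelf 2 (new)  [load 9/17]
  12 → shelf 3 (new)  [load 12/17]
  5 → shelf 1  [load 17/17]
  2 → shelf 3  [load 14/17]
  12 → shelf 4 (new)  [load 12/17]
  4 → shelf 4  [load 16/17]
  3 → shelf 3  [load 17/17]
  9 → shelf 5 (new)  [load 9/17]
  12 → shelf 6 (new)  [load 12/17]
  3 → shelf 6  [load 15/17]
6 shelves opened.

6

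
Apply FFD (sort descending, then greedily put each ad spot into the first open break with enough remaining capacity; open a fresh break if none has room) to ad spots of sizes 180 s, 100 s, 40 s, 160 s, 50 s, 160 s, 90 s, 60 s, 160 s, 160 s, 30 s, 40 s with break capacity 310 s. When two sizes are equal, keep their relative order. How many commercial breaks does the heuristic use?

5

Sorted descending: 180, 160, 160, 160, 160, 100, 90, 60, 50, 40, 40, 30.
  180 → break 1 (new)  [load 180/310]
  160 → break 2 (new)  [load 160/310]
  160 → break 3 (new)  [load 160/310]
  160 → break 4 (new)  [load 160/310]
  160 → break 5 (new)  [load 160/310]
  100 → break 1  [load 280/310]
  90 → break 2  [load 250/310]
  60 → break 2  [load 310/310]
  50 → break 3  [load 210/310]
  40 → break 3  [load 250/310]
  40 → break 3  [load 290/310]
  30 → break 1  [load 310/310]
5 commercial breaks opened.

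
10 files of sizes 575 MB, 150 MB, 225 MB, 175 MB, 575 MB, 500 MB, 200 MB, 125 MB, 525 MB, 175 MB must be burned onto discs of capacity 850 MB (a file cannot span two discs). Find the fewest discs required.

4

Total = 575 + 575 + 525 + 500 + 225 + 200 + 175 + 175 + 150 + 125 = 3225 MB.
Lower bound: ⌈3225/850⌉ = 4 discs.
A packing using 4 discs:
  disc 1: 575 + 225 = 800
  disc 2: 575 + 200 = 775
  disc 3: 525 + 175 + 150 = 850
  disc 4: 500 + 175 + 125 = 800
This matches the lower bound, so 4 is optimal.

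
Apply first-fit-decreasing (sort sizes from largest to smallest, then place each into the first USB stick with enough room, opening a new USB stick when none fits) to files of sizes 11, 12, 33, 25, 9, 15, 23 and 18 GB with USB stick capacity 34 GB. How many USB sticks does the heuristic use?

5

Sorted descending: 33, 25, 23, 18, 15, 12, 11, 9.
  33 → USB stick 1 (new)  [load 33/34]
  25 → USB stick 2 (new)  [load 25/34]
  23 → USB stick 3 (new)  [load 23/34]
  18 → USB stick 4 (new)  [load 18/34]
  15 → USB stick 4  [load 33/34]
  12 → USB stick 5 (new)  [load 12/34]
  11 → USB stick 3  [load 34/34]
  9 → USB stick 2  [load 34/34]
5 USB sticks opened.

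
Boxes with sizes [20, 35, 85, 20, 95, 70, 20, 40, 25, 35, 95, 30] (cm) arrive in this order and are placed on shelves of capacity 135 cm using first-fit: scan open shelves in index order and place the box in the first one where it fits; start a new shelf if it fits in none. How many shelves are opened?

  20 → shelf 1 (new)  [load 20/135]
  35 → shelf 1  [load 55/135]
  85 → shelf 2 (new)  [load 85/135]
  20 → shelf 1  [load 75/135]
  95 → shelf 3 (new)  [load 95/135]
  70 → shelf 4 (new)  [load 70/135]
  20 → shelf 1  [load 95/135]
  40 → shelf 1  [load 135/135]
  25 → shelf 2  [load 110/135]
  35 → shelf 3  [load 130/135]
  95 → shelf 5 (new)  [load 95/135]
  30 → shelf 4  [load 100/135]
5 shelves opened.

5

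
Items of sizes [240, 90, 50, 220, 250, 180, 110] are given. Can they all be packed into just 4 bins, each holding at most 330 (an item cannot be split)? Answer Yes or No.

Yes

A valid assignment using 4 bins:
  bin 1: 250 + 50 = 300
  bin 2: 240 + 90 = 330
  bin 3: 220 + 110 = 330
  bin 4: 180 = 180
Every load is within 330, so 4 bins suffice.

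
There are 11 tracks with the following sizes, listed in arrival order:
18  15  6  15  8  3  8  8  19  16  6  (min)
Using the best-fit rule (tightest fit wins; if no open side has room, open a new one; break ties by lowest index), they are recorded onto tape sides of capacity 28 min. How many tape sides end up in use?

  18 → side 1 (new)  [load 18/28]
  15 → side 2 (new)  [load 15/28]
  6 → side 1  [load 24/28]
  15 → side 3 (new)  [load 15/28]
  8 → side 2  [load 23/28]
  3 → side 1  [load 27/28]
  8 → side 3  [load 23/28]
  8 → side 4 (new)  [load 8/28]
  19 → side 4  [load 27/28]
  16 → side 5 (new)  [load 16/28]
  6 → side 5  [load 22/28]
5 tape sides opened.

5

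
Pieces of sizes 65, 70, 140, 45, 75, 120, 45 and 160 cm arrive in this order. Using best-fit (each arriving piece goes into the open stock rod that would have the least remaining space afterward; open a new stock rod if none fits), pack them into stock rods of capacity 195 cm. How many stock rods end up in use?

4

  65 → stock rod 1 (new)  [load 65/195]
  70 → stock rod 1  [load 135/195]
  140 → stock rod 2 (new)  [load 140/195]
  45 → stock rod 2  [load 185/195]
  75 → stock rod 3 (new)  [load 75/195]
  120 → stock rod 3  [load 195/195]
  45 → stock rod 1  [load 180/195]
  160 → stock rod 4 (new)  [load 160/195]
4 stock rods opened.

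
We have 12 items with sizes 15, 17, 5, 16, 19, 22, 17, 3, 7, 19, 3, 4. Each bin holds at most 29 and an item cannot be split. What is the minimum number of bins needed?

Total = 22 + 19 + 19 + 17 + 17 + 16 + 15 + 7 + 5 + 4 + 3 + 3 = 147.
Lower bound: ⌈147/29⌉ = 6 bins.
Also, 7 items each exceed 29/2, and no two of those can share a bin, so at least 7 bins are needed.
A packing using 7 bins:
  bin 1: 22 + 7 = 29
  bin 2: 19 + 5 + 4 = 28
  bin 3: 19 + 3 + 3 = 25
  bin 4: 17 = 17
  bin 5: 17 = 17
  bin 6: 16 = 16
  bin 7: 15 = 15
This matches the lower bound, so 7 is optimal.

7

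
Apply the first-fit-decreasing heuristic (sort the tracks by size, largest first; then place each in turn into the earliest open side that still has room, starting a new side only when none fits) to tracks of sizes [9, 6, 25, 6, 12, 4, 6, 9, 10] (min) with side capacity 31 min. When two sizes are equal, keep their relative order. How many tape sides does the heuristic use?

Sorted descending: 25, 12, 10, 9, 9, 6, 6, 6, 4.
  25 → side 1 (new)  [load 25/31]
  12 → side 2 (new)  [load 12/31]
  10 → side 2  [load 22/31]
  9 → side 2  [load 31/31]
  9 → side 3 (new)  [load 9/31]
  6 → side 1  [load 31/31]
  6 → side 3  [load 15/31]
  6 → side 3  [load 21/31]
  4 → side 3  [load 25/31]
3 tape sides opened.

3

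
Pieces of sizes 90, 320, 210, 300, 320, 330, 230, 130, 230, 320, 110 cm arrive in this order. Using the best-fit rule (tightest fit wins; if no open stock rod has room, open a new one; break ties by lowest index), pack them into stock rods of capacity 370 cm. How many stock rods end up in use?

8

  90 → stock rod 1 (new)  [load 90/370]
  320 → stock rod 2 (new)  [load 320/370]
  210 → stock rod 1  [load 300/370]
  300 → stock rod 3 (new)  [load 300/370]
  320 → stock rod 4 (new)  [load 320/370]
  330 → stock rod 5 (new)  [load 330/370]
  230 → stock rod 6 (new)  [load 230/370]
  130 → stock rod 6  [load 360/370]
  230 → stock rod 7 (new)  [load 230/370]
  320 → stock rod 8 (new)  [load 320/370]
  110 → stock rod 7  [load 340/370]
8 stock rods opened.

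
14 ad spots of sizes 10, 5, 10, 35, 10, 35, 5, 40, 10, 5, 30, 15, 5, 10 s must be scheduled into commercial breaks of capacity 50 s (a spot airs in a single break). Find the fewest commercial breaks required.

Total = 40 + 35 + 35 + 30 + 15 + 10 + 10 + 10 + 10 + 10 + 5 + 5 + 5 + 5 = 225 s.
Lower bound: ⌈225/50⌉ = 5 commercial breaks.
A packing using 5 commercial breaks:
  break 1: 40 + 10 = 50
  break 2: 35 + 15 = 50
  break 3: 35 + 10 + 5 = 50
  break 4: 30 + 10 + 10 = 50
  break 5: 10 + 5 + 5 + 5 = 25
This matches the lower bound, so 5 is optimal.

5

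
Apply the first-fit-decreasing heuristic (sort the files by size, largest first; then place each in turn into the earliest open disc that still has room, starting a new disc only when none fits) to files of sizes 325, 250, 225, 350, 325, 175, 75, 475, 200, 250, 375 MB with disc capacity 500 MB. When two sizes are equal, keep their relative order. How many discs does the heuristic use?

Sorted descending: 475, 375, 350, 325, 325, 250, 250, 225, 200, 175, 75.
  475 → disc 1 (new)  [load 475/500]
  375 → disc 2 (new)  [load 375/500]
  350 → disc 3 (new)  [load 350/500]
  325 → disc 4 (new)  [load 325/500]
  325 → disc 5 (new)  [load 325/500]
  250 → disc 6 (new)  [load 250/500]
  250 → disc 6  [load 500/500]
  225 → disc 7 (new)  [load 225/500]
  200 → disc 7  [load 425/500]
  175 → disc 4  [load 500/500]
  75 → disc 2  [load 450/500]
7 discs opened.

7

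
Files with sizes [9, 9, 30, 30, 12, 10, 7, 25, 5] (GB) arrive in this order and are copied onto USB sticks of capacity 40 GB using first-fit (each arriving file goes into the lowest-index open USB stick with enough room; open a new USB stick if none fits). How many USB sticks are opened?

4

  9 → USB stick 1 (new)  [load 9/40]
  9 → USB stick 1  [load 18/40]
  30 → USB stick 2 (new)  [load 30/40]
  30 → USB stick 3 (new)  [load 30/40]
  12 → USB stick 1  [load 30/40]
  10 → USB stick 1  [load 40/40]
  7 → USB stick 2  [load 37/40]
  25 → USB stick 4 (new)  [load 25/40]
  5 → USB stick 3  [load 35/40]
4 USB sticks opened.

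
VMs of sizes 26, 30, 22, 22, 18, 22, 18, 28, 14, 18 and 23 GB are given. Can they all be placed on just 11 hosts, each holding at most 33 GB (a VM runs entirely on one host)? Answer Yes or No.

Yes

A valid assignment using 10 hosts:
  host 1: 30 = 30
  host 2: 28 = 28
  host 3: 26 = 26
  host 4: 23 = 23
  host 5: 22 = 22
  host 6: 22 = 22
  host 7: 22 = 22
  host 8: 18 + 14 = 32
  host 9: 18 = 18
  host 10: 18 = 18
That uses only 10 ≤ 11, so 11 hosts are enough.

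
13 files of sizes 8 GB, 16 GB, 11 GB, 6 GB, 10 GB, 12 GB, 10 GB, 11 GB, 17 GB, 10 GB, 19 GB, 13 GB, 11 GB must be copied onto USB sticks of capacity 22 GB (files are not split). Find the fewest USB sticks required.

8

Total = 19 + 17 + 16 + 13 + 12 + 11 + 11 + 11 + 10 + 10 + 10 + 8 + 6 = 154 GB.
Lower bound: ⌈154/22⌉ = 7 USB sticks.
A packing using 8 USB sticks:
  USB stick 1: 19 = 19
  USB stick 2: 17 = 17
  USB stick 3: 16 + 6 = 22
  USB stick 4: 13 + 8 = 21
  USB stick 5: 12 + 10 = 22
  USB stick 6: 11 + 11 = 22
  USB stick 7: 11 + 10 = 21
  USB stick 8: 10 = 10
No arrangement into 7 USB sticks stays within capacity, so 8 is optimal.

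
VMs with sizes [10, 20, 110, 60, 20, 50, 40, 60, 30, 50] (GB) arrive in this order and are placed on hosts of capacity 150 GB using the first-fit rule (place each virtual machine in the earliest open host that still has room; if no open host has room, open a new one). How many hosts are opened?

  10 → host 1 (new)  [load 10/150]
  20 → host 1  [load 30/150]
  110 → host 1  [load 140/150]
  60 → host 2 (new)  [load 60/150]
  20 → host 2  [load 80/150]
  50 → host 2  [load 130/150]
  40 → host 3 (new)  [load 40/150]
  60 → host 3  [load 100/150]
  30 → host 3  [load 130/150]
  50 → host 4 (new)  [load 50/150]
4 hosts opened.

4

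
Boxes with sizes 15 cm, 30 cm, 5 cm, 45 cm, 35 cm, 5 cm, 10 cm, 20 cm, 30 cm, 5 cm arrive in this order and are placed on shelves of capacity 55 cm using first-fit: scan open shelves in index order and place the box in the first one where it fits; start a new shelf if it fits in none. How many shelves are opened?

  15 → shelf 1 (new)  [load 15/55]
  30 → shelf 1  [load 45/55]
  5 → shelf 1  [load 50/55]
  45 → shelf 2 (new)  [load 45/55]
  35 → shelf 3 (new)  [load 35/55]
  5 → shelf 1  [load 55/55]
  10 → shelf 2  [load 55/55]
  20 → shelf 3  [load 55/55]
  30 → shelf 4 (new)  [load 30/55]
  5 → shelf 4  [load 35/55]
4 shelves opened.

4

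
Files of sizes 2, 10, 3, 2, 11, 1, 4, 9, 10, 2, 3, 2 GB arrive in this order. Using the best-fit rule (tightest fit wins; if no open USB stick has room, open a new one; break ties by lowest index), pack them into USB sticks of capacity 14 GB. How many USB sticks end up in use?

5

  2 → USB stick 1 (new)  [load 2/14]
  10 → USB stick 1  [load 12/14]
  3 → USB stick 2 (new)  [load 3/14]
  2 → USB stick 1  [load 14/14]
  11 → USB stick 2  [load 14/14]
  1 → USB stick 3 (new)  [load 1/14]
  4 → USB stick 3  [load 5/14]
  9 → USB stick 3  [load 14/14]
  10 → USB stick 4 (new)  [load 10/14]
  2 → USB stick 4  [load 12/14]
  3 → USB stick 5 (new)  [load 3/14]
  2 → USB stick 4  [load 14/14]
5 USB sticks opened.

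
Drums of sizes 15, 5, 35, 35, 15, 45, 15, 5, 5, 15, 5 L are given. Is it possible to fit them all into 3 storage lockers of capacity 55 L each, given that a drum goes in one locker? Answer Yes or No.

Total = 195 L; ⌈195/55⌉ = 4.
At least 4 storage lockers are required, but only 3 are allowed.

No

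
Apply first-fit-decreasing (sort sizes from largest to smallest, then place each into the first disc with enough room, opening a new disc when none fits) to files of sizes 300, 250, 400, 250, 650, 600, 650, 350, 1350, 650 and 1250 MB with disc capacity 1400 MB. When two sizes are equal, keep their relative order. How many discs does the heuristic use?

6

Sorted descending: 1350, 1250, 650, 650, 650, 600, 400, 350, 300, 250, 250.
  1350 → disc 1 (new)  [load 1350/1400]
  1250 → disc 2 (new)  [load 1250/1400]
  650 → disc 3 (new)  [load 650/1400]
  650 → disc 3  [load 1300/1400]
  650 → disc 4 (new)  [load 650/1400]
  600 → disc 4  [load 1250/1400]
  400 → disc 5 (new)  [load 400/1400]
  350 → disc 5  [load 750/1400]
  300 → disc 5  [load 1050/1400]
  250 → disc 5  [load 1300/1400]
  250 → disc 6 (new)  [load 250/1400]
6 discs opened.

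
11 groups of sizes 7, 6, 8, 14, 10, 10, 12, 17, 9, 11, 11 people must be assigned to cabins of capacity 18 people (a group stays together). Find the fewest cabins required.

8

Total = 17 + 14 + 12 + 11 + 11 + 10 + 10 + 9 + 8 + 7 + 6 = 115 people.
Lower bound: ⌈115/18⌉ = 7 cabins.
A packing using 8 cabins:
  cabin 1: 17 = 17
  cabin 2: 14 = 14
  cabin 3: 12 + 6 = 18
  cabin 4: 11 + 7 = 18
  cabin 5: 11 = 11
  cabin 6: 10 + 8 = 18
  cabin 7: 10 = 10
  cabin 8: 9 = 9
No arrangement into 7 cabins stays within capacity, so 8 is optimal.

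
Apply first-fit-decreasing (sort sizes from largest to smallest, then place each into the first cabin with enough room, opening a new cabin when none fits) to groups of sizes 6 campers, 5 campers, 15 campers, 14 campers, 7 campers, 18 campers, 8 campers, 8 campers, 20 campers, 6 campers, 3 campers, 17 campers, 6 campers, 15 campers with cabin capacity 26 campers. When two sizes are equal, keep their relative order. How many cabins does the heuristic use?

6

Sorted descending: 20, 18, 17, 15, 15, 14, 8, 8, 7, 6, 6, 6, 5, 3.
  20 → cabin 1 (new)  [load 20/26]
  18 → cabin 2 (new)  [load 18/26]
  17 → cabin 3 (new)  [load 17/26]
  15 → cabin 4 (new)  [load 15/26]
  15 → cabin 5 (new)  [load 15/26]
  14 → cabin 6 (new)  [load 14/26]
  8 → cabin 2  [load 26/26]
  8 → cabin 3  [load 25/26]
  7 → cabin 4  [load 22/26]
  6 → cabin 1  [load 26/26]
  6 → cabin 5  [load 21/26]
  6 → cabin 6  [load 20/26]
  5 → cabin 5  [load 26/26]
  3 → cabin 4  [load 25/26]
6 cabins opened.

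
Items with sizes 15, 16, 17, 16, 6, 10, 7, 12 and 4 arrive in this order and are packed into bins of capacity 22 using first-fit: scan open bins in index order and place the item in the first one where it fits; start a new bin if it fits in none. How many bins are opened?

6

  15 → bin 1 (new)  [load 15/22]
  16 → bin 2 (new)  [load 16/22]
  17 → bin 3 (new)  [load 17/22]
  16 → bin 4 (new)  [load 16/22]
  6 → bin 1  [load 21/22]
  10 → bin 5 (new)  [load 10/22]
  7 → bin 5  [load 17/22]
  12 → bin 6 (new)  [load 12/22]
  4 → bin 2  [load 20/22]
6 bins opened.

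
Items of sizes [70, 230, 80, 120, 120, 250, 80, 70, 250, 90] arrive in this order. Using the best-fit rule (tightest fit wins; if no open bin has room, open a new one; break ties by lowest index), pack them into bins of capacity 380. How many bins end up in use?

  70 → bin 1 (new)  [load 70/380]
  230 → bin 1  [load 300/380]
  80 → bin 1  [load 380/380]
  120 → bin 2 (new)  [load 120/380]
  120 → bin 2  [load 240/380]
  250 → bin 3 (new)  [load 250/380]
  80 → bin 3  [load 330/380]
  70 → bin 2  [load 310/380]
  250 → bin 4 (new)  [load 250/380]
  90 → bin 4  [load 340/380]
4 bins opened.

4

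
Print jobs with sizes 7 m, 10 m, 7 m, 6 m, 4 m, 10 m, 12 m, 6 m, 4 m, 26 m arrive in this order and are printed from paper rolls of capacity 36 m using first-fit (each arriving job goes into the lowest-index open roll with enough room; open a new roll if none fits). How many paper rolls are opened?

  7 → roll 1 (new)  [load 7/36]
  10 → roll 1  [load 17/36]
  7 → roll 1  [load 24/36]
  6 → roll 1  [load 30/36]
  4 → roll 1  [load 34/36]
  10 → roll 2 (new)  [load 10/36]
  12 → roll 2  [load 22/36]
  6 → roll 2  [load 28/36]
  4 → roll 2  [load 32/36]
  26 → roll 3 (new)  [load 26/36]
3 paper rolls opened.

3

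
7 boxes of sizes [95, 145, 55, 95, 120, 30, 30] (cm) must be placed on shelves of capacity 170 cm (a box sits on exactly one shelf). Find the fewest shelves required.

Total = 145 + 120 + 95 + 95 + 55 + 30 + 30 = 570 cm.
Lower bound: ⌈570/170⌉ = 4 shelves.
A packing using 4 shelves:
  shelf 1: 145 = 145
  shelf 2: 120 + 30 = 150
  shelf 3: 95 + 55 = 150
  shelf 4: 95 + 30 = 125
This matches the lower bound, so 4 is optimal.

4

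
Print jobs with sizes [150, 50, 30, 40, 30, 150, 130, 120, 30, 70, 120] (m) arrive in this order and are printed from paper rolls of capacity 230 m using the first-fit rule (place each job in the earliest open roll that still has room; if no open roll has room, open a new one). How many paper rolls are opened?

5

  150 → roll 1 (new)  [load 150/230]
  50 → roll 1  [load 200/230]
  30 → roll 1  [load 230/230]
  40 → roll 2 (new)  [load 40/230]
  30 → roll 2  [load 70/230]
  150 → roll 2  [load 220/230]
  130 → roll 3 (new)  [load 130/230]
  120 → roll 4 (new)  [load 120/230]
  30 → roll 3  [load 160/230]
  70 → roll 3  [load 230/230]
  120 → roll 5 (new)  [load 120/230]
5 paper rolls opened.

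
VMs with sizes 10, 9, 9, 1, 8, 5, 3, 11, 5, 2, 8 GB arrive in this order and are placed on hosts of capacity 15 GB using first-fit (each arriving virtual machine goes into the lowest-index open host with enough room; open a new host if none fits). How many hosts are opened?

6

  10 → host 1 (new)  [load 10/15]
  9 → host 2 (new)  [load 9/15]
  9 → host 3 (new)  [load 9/15]
  1 → host 1  [load 11/15]
  8 → host 4 (new)  [load 8/15]
  5 → host 2  [load 14/15]
  3 → host 1  [load 14/15]
  11 → host 5 (new)  [load 11/15]
  5 → host 3  [load 14/15]
  2 → host 4  [load 10/15]
  8 → host 6 (new)  [load 8/15]
6 hosts opened.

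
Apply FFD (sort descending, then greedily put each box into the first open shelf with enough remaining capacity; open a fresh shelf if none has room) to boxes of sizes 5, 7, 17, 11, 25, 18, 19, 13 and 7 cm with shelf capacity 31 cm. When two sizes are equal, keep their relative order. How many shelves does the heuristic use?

4

Sorted descending: 25, 19, 18, 17, 13, 11, 7, 7, 5.
  25 → shelf 1 (new)  [load 25/31]
  19 → shelf 2 (new)  [load 19/31]
  18 → shelf 3 (new)  [load 18/31]
  17 → shelf 4 (new)  [load 17/31]
  13 → shelf 3  [load 31/31]
  11 → shelf 2  [load 30/31]
  7 → shelf 4  [load 24/31]
  7 → shelf 4  [load 31/31]
  5 → shelf 1  [load 30/31]
4 shelves opened.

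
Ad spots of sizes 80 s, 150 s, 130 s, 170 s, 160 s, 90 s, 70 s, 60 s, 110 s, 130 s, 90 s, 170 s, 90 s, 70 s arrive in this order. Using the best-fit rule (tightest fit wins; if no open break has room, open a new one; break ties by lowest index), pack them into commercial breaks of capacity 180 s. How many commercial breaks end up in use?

  80 → break 1 (new)  [load 80/180]
  150 → break 2 (new)  [load 150/180]
  130 → break 3 (new)  [load 130/180]
  170 → break 4 (new)  [load 170/180]
  160 → break 5 (new)  [load 160/180]
  90 → break 1  [load 170/180]
  70 → break 6 (new)  [load 70/180]
  60 → break 6  [load 130/180]
  110 → break 7 (new)  [load 110/180]
  130 → break 8 (new)  [load 130/180]
  90 → break 9 (new)  [load 90/180]
  170 → break 10 (new)  [load 170/180]
  90 → break 9  [load 180/180]
  70 → break 7  [load 180/180]
10 commercial breaks opened.

10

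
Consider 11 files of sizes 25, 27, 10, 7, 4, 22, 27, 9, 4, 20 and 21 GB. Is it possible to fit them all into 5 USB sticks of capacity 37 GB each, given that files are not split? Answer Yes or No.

Total = 176 GB; ⌈176/37⌉ = 5.
6 files each exceed half the capacity and cannot share a USB stick, forcing at least 6 USB sticks.
At least 6 USB sticks are required, but only 5 are allowed.

No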